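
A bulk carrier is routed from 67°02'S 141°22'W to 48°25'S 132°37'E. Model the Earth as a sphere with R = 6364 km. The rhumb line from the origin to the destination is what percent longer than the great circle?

Great circle: σ = 0.7860 rad → d_gc = Rσ = 5002.0 km
Rhumb: Δφ = +0.3249, Δλ = -1.5013, Δψ = +0.6254, q = Δφ/Δψ = 0.5195 → d_rh = R√(Δφ²+q²Δλ²) = 5377.0 km
Excess = (5377.0 − 5002.0) / 5002.0 = 375.0 / 5002.0 = 7.50% ≈ 7.5%

7.5%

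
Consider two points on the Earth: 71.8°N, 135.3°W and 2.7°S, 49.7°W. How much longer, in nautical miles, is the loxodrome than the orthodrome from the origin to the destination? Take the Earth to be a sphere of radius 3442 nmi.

Great circle: cos σ = sin φ₁ sin φ₂ + cos φ₁ cos φ₂ cos Δλ,  σ = 1.5916 rad → d_gc = 5478.3 nmi
Rhumb line: Δψ = -1.8786, q = Δφ/Δψ = 0.6921, d_rh = R√(Δφ²+q²Δλ²) = 5718.2 nmi
Excess = 5718.2 − 5478.3 = 239.9 ≈ 240 nmi

240 nmi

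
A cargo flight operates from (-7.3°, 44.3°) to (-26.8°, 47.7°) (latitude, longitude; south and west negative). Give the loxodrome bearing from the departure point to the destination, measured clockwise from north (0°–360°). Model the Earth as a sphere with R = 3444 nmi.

Meridional parts: M(φ₁)=-0.1278, M(φ₂)=-0.4858 → ΔM = -0.3580;  Δλ = +0.0593 rad
tan C = Δλ / ΔM = -0.1657 → C = 170.59°

170.6°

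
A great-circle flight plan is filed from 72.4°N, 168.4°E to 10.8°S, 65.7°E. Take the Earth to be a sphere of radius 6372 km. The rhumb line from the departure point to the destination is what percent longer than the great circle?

Great circle: σ = 1.8172 rad → d_gc = Rσ = 11579.1 km
Rhumb: Δφ = -1.4521, Δλ = -1.7925, Δψ = -2.0552, q = Δφ/Δψ = 0.7066 → d_rh = R√(Δφ²+q²Δλ²) = 12277.6 km
Excess = (12277.6 − 11579.1) / 11579.1 = 698.5 / 11579.1 = 6.03% ≈ 6.0%

6.0%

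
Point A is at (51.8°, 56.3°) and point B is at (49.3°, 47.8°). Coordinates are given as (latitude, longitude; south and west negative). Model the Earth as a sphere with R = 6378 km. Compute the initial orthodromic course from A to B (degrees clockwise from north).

N = sin Δλ·cos φ₂ = -0.0964;  D = cos φ₁ sin φ₂ − sin φ₁ cos φ₂ cos Δλ = -0.0380
initial course = atan2(N, D) = 248.49°

248.5°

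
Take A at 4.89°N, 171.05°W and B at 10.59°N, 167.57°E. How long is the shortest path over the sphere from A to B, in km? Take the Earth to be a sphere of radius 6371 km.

cos σ = sin φ₁ sin φ₂ + cos φ₁ cos φ₂ cos Δλ
      = sin(4.89°)sin(10.59°) + cos(4.89°)cos(10.59°)cos(-21.38°) = 0.9277
σ = 21.928° → d = Rσ = 6371·0.38271 = 2438 km

2438 km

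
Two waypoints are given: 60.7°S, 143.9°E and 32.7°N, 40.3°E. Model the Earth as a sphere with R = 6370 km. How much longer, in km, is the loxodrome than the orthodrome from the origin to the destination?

320 km

Great circle: cos σ = sin φ₁ sin φ₂ + cos φ₁ cos φ₂ cos Δλ,  σ = 2.1748 rad → d_gc = 13853.64 km
Rhumb line: Δψ = +1.9462, q = Δφ/Δψ = 0.8376, d_rh = R√(Δφ²+q²Δλ²) = 14174.11 km
Excess = 14174.11 − 13853.64 = 320.47 ≈ 320 km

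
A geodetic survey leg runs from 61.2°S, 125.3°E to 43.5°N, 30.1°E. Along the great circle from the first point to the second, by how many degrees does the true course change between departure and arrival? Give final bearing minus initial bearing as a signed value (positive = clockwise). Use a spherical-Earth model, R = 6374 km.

+30.8°

Initial bearing θ₁ = atan2(sin Δλ cos φ₂, cos φ₁ sin φ₂ − sin φ₁ cos φ₂ cos Δλ) = 290.77°
Final bearing θ₂ = (initial bearing from the destination back to the start) + 180° = 321.61°
Δθ = θ₂ − θ₁ = +30.8°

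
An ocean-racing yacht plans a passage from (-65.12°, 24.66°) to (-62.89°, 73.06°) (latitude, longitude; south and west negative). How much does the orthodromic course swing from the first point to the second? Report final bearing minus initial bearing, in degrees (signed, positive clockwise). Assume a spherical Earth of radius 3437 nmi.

-44.0°

Initial bearing θ₁ = atan2(sin Δλ cos φ₂, cos φ₁ sin φ₂ − sin φ₁ cos φ₂ cos Δλ) = 106.36°
Final bearing θ₂ = (initial bearing from the destination back to the start) + 180° = 62.36°
Δθ = θ₂ − θ₁ = -44.0°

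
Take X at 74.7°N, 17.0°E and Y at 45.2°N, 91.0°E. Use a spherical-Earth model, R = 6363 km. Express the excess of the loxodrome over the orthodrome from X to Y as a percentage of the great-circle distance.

Great circle: σ = 0.7441 rad → d_gc = Rσ = 4734.9 km
Rhumb: Δφ = -0.5149, Δλ = +1.2915, Δψ = -1.1212, q = Δφ/Δψ = 0.4592 → d_rh = R√(Δφ²+q²Δλ²) = 4997.4 km
Excess = (4997.4 − 4734.9) / 4734.9 = 262.5 / 4734.9 = 5.54% ≈ 5.5%

5.5%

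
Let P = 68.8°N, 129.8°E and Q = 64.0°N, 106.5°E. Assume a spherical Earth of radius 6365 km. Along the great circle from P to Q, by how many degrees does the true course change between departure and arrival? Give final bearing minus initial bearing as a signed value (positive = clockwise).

Initial bearing θ₁ = atan2(sin Δλ cos φ₂, cos φ₁ sin φ₂ − sin φ₁ cos φ₂ cos Δλ) = 253.81°
Final bearing θ₂ = (initial bearing from the destination back to the start) + 180° = 232.39°
Δθ = θ₂ − θ₁ = -21.4°

-21.4°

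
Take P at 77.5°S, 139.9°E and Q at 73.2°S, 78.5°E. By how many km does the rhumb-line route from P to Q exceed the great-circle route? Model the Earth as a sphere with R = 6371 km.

Great circle: cos σ = sin φ₁ sin φ₂ + cos φ₁ cos φ₂ cos Δλ,  σ = 0.2670 rad → d_gc = 1700.9 km
Rhumb line: Δψ = +0.2989, q = Δφ/Δψ = 0.2511, d_rh = R√(Δφ²+q²Δλ²) = 1779.8 km
Excess = 1779.8 − 1700.9 = 78.9 ≈ 79 km

79 km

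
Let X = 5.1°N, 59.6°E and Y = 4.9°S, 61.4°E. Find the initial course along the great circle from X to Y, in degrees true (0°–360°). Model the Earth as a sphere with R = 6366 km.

169.8°

N = sin Δλ·cos φ₂ = +0.0313;  D = cos φ₁ sin φ₂ − sin φ₁ cos φ₂ cos Δλ = -0.1736
initial course = atan2(N, D) = 169.78°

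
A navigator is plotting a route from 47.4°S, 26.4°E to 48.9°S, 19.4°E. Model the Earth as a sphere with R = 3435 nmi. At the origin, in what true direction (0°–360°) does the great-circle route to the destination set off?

249.6°

N = sin Δλ·cos φ₂ = -0.0801;  D = cos φ₁ sin φ₂ − sin φ₁ cos φ₂ cos Δλ = -0.0298
initial course = atan2(N, D) = 249.61°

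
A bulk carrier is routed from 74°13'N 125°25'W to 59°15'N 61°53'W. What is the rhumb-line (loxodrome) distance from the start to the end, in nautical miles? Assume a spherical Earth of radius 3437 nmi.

Δψ = ln[tan(π/4+φ₂/2)/tan(π/4+φ₁/2)] = -0.6850;  Δφ = -0.2612 rad,  Δλ = +1.1089 rad
q = Δφ/Δψ = 0.3813
d = R·√(Δφ² + q²Δλ²) = 3437·0.49703 = 1708 nmi

1708 nmi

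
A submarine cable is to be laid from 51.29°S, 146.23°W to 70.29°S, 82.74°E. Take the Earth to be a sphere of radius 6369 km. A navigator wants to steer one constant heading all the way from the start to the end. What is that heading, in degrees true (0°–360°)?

252.9°

Meridional parts: M(φ₁)=-1.0462, M(φ₂)=-1.7503 → ΔM = -0.7041;  Δλ = -2.2869 rad
tan C = Δλ / ΔM = +3.2479 → C = 252.89°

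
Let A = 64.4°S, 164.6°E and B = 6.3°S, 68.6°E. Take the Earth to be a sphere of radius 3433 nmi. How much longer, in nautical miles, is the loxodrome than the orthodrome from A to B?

Great circle: cos σ = sin φ₁ sin φ₂ + cos φ₁ cos φ₂ cos Δλ,  σ = 1.5167 rad → d_gc = 5206.83 nmi
Rhumb line: Δψ = +1.3718, q = Δφ/Δψ = 0.7392, d_rh = R√(Δφ²+q²Δλ²) = 5495.29 nmi
Excess = 5495.29 − 5206.83 = 288.46 ≈ 288 nmi

288 nmi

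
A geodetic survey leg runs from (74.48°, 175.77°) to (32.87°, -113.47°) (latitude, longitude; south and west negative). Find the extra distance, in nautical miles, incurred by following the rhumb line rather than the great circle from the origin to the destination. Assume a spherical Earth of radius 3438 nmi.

Great circle: cos σ = sin φ₁ sin φ₂ + cos φ₁ cos φ₂ cos Δλ,  σ = 0.9310 rad → d_gc = 3200.9 nmi
Rhumb line: Δψ = -1.3851, q = Δφ/Δψ = 0.5243, d_rh = R√(Δφ²+q²Δλ²) = 3345.2 nmi
Excess = 3345.2 − 3200.9 = 144.3 ≈ 144 nmi

144 nmi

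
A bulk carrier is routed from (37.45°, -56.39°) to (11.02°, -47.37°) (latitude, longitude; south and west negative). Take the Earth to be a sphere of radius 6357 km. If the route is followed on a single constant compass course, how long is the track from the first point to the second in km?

Δψ = ln[tan(π/4+φ₂/2)/tan(π/4+φ₁/2)] = -0.5123;  Δφ = -0.4613 rad,  Δλ = +0.1574 rad
q = Δφ/Δψ = 0.9004
d = R·√(Δφ² + q²Δλ²) = 6357·0.48258 = 3068 km

3068 km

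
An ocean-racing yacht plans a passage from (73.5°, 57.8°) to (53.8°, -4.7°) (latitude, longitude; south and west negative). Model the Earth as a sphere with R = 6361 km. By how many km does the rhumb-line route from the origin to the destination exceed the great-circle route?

146 km

Great circle: cos σ = sin φ₁ sin φ₂ + cos φ₁ cos φ₂ cos Δλ,  σ = 0.5526 rad → d_gc = 3514.8 km
Rhumb line: Δψ = -0.8128, q = Δφ/Δψ = 0.4230, d_rh = R√(Δφ²+q²Δλ²) = 3660.4 km
Excess = 3660.4 − 3514.8 = 145.6 ≈ 146 km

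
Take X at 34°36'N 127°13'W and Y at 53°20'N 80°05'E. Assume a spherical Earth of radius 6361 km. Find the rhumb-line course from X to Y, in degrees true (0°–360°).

279.8°

Δψ = ln[tan(π/4+φ₂/2)/tan(π/4+φ₁/2)] = +0.4602
Δλ = -2.6651 rad (taken the short way round)
course = atan2(Δλ, Δψ) = 279.80°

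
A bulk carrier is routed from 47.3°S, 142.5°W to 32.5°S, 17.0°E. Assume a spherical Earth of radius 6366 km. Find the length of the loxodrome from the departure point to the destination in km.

13604 km

Δψ = ln[tan(π/4+φ₂/2)/tan(π/4+φ₁/2)] = +0.3390;  Δφ = +0.2583 rad,  Δλ = +2.7838 rad
q = Δφ/Δψ = 0.7620
d = R·√(Δφ² + q²Δλ²) = 6366·2.13698 = 13604 km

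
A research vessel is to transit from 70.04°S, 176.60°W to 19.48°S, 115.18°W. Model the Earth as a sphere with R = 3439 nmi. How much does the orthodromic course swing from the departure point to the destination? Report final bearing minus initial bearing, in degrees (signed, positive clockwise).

At departure: θ₁ = atan2(sin Δλ cos φ₂, cos φ₁ sin φ₂ − sin φ₁ cos φ₂ cos Δλ) = 69.47°
At arrival: θ₂ = atan2(sin Δλ cos φ₁, −cos φ₂ sin φ₁ + sin φ₂ cos φ₁ cos Δλ) = 19.82°
Δθ = θ₂ − θ₁ = -49.6°

-49.6°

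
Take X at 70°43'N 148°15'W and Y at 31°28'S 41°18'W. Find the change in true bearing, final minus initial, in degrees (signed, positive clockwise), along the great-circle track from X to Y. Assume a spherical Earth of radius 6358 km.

Initial bearing θ₁ = atan2(sin Δλ cos φ₂, cos φ₁ sin φ₂ − sin φ₁ cos φ₂ cos Δλ) = 85.63°
Final bearing θ₂ = (initial bearing from the destination back to the start) + 180° = 157.29°
Δθ = θ₂ − θ₁ = +71.7°

+71.7°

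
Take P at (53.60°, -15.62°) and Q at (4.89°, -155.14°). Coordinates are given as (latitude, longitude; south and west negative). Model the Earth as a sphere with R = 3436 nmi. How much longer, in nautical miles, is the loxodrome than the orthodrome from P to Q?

Great circle: cos σ = sin φ₁ sin φ₂ + cos φ₁ cos φ₂ cos Δλ,  σ = 1.9618 rad → d_gc = 6740.8 nmi
Rhumb line: Δψ = -1.0269, q = Δφ/Δψ = 0.8279, d_rh = R√(Δφ²+q²Δλ²) = 7517.5 nmi
Excess = 7517.5 − 6740.8 = 776.7 ≈ 777 nmi

777 nmi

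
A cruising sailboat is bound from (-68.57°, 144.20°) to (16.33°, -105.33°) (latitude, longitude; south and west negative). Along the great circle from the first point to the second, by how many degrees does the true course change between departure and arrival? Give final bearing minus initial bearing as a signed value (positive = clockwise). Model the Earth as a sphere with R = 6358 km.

-81.4°

At departure: θ₁ = atan2(sin Δλ cos φ₂, cos φ₁ sin φ₂ − sin φ₁ cos φ₂ cos Δλ) = 103.13°
At arrival: θ₂ = atan2(sin Δλ cos φ₁, −cos φ₂ sin φ₁ + sin φ₂ cos φ₁ cos Δλ) = 21.76°
Δθ = θ₂ − θ₁ = -81.4°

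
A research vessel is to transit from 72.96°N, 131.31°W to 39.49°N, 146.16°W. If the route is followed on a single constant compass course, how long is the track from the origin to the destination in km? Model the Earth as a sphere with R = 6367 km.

3813 km

Rhumb course C = atan2(Δλ, Δψ) with Δψ = ln[tan(π/4+φ₂/2)/tan(π/4+φ₁/2)] = -1.1471, Δλ = -0.2592 → C = 192.73°
d = R·|Δφ| / |cos C| = 6367·0.58416 / 0.97541 = 3813 km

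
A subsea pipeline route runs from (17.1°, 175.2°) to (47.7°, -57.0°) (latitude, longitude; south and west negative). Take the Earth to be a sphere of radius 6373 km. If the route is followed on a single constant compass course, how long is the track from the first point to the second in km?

12223 km

Rhumb course C = atan2(Δλ, Δψ) with Δψ = ln[tan(π/4+φ₂/2)/tan(π/4+φ₁/2)] = +0.6467, Δλ = +2.2305 → C = 73.83°
d = R·|Δφ| / |cos C| = 6373·0.53407 / 0.27846 = 12223 km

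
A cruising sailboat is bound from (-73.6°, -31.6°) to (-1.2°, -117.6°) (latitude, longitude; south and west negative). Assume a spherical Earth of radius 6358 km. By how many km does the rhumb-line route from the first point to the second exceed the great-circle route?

Great circle: cos σ = sin φ₁ sin φ₂ + cos φ₁ cos φ₂ cos Δλ,  σ = 1.5310 rad → d_gc = 9734.1 km
Rhumb line: Δψ = +1.9163, q = Δφ/Δψ = 0.6594, d_rh = R√(Δφ²+q²Δλ²) = 10205.3 km
Excess = 10205.3 − 9734.1 = 471.2 ≈ 471 km

471 km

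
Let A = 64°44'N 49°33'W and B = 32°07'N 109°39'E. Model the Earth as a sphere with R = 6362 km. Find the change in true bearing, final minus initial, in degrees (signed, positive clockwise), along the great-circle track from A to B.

+153.5°

Initial bearing θ₁ = atan2(sin Δλ cos φ₂, cos φ₁ sin φ₂ − sin φ₁ cos φ₂ cos Δλ) = 17.69°
Final bearing θ₂ = (initial bearing from the destination back to the start) + 180° = 171.19°
Δθ = θ₂ − θ₁ = +153.5°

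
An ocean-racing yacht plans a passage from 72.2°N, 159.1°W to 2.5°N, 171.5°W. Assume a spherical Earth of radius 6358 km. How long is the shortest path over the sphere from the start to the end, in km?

7783 km

cos σ = sin φ₁ sin φ₂ + cos φ₁ cos φ₂ cos Δλ
      = sin(72.20°)sin(2.50°) + cos(72.20°)cos(2.50°)cos(-12.40°) = 0.3398
σ = 70.135° → d = Rσ = 6358·1.22408 = 7783 km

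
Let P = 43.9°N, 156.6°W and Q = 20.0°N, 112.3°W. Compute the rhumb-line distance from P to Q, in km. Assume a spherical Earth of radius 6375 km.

4910 km

Rhumb course C = atan2(Δλ, Δψ) with Δψ = ln[tan(π/4+φ₂/2)/tan(π/4+φ₁/2)] = -0.4981, Δλ = +0.7732 → C = 122.79°
d = R·|Δφ| / |cos C| = 6375·0.41713 / 0.54157 = 4910 km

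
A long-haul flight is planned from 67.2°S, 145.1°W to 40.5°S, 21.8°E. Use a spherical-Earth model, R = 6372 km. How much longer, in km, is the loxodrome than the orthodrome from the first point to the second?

2884 km

Great circle: cos σ = sin φ₁ sin φ₂ + cos φ₁ cos φ₂ cos Δλ,  σ = 1.2538 rad → d_gc = 7989.3 km
Rhumb line: Δψ = +0.8270, q = Δφ/Δψ = 0.5635, d_rh = R√(Δφ²+q²Δλ²) = 10873.0 km
Excess = 10873.0 − 7989.3 = 2883.7 ≈ 2884 km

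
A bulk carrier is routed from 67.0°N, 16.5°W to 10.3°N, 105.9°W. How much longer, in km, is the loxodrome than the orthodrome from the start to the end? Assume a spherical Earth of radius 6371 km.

Great circle: cos σ = sin φ₁ sin φ₂ + cos φ₁ cos φ₂ cos Δλ,  σ = 1.4014 rad → d_gc = 8928.1 km
Rhumb line: Δψ = -1.4116, q = Δφ/Δψ = 0.7011, d_rh = R√(Δφ²+q²Δλ²) = 9397.8 km
Excess = 9397.8 − 8928.1 = 469.7 ≈ 470 km

470 km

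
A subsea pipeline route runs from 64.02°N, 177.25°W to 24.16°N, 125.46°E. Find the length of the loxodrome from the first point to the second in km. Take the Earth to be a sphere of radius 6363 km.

Δψ = ln[tan(π/4+φ₂/2)/tan(π/4+φ₁/2)] = -1.0320;  Δφ = -0.6957 rad,  Δλ = -0.9999 rad
q = Δφ/Δψ = 0.6741
d = R·√(Δφ² + q²Δλ²) = 6363·0.96869 = 6164 km

6164 km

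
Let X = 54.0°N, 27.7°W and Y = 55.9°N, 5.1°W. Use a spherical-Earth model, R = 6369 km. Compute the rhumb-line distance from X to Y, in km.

Δψ = ln[tan(π/4+φ₂/2)/tan(π/4+φ₁/2)] = +0.0578;  Δφ = +0.0332 rad,  Δλ = +0.3944 rad
q = Δφ/Δψ = 0.5742
d = R·√(Δφ² + q²Δλ²) = 6369·0.22889 = 1458 km

1458 km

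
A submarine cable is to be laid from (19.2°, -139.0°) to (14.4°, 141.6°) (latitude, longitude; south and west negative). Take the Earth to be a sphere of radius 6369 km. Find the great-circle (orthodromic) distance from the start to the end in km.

8395 km

Haversine: a = sin²(Δφ/2)+cos φ₁ cos φ₂ sin²(Δλ/2) = 0.37498;  σ = 2·atan2(√a,√(1−a))
σ = 75.520° → d = Rσ = 6369·1.31807 = 8395 km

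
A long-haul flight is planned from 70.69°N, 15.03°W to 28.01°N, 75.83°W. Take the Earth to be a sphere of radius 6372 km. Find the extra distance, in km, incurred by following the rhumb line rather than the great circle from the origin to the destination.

180 km

Great circle: cos σ = sin φ₁ sin φ₂ + cos φ₁ cos φ₂ cos Δλ,  σ = 0.9451 rad → d_gc = 6022.4 km
Rhumb line: Δψ = -1.2616, q = Δφ/Δψ = 0.5904, d_rh = R√(Δφ²+q²Δλ²) = 6202.3 km
Excess = 6202.3 − 6022.4 = 179.9 ≈ 180 km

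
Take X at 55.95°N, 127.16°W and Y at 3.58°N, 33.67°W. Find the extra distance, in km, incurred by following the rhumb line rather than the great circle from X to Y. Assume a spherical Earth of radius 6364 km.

Great circle: cos σ = sin φ₁ sin φ₂ + cos φ₁ cos φ₂ cos Δλ,  σ = 1.5531 rad → d_gc = 9883.8 km
Rhumb line: Δψ = -1.1210, q = Δφ/Δψ = 0.8154, d_rh = R√(Δφ²+q²Δλ²) = 10272.8 km
Excess = 10272.8 − 9883.8 = 389.0 ≈ 389 km

389 km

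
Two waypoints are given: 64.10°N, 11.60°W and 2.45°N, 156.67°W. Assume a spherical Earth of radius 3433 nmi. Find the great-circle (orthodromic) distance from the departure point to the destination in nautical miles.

cos σ = sin φ₁ sin φ₂ + cos φ₁ cos φ₂ cos Δλ
      = sin(64.10°)sin(2.45°) + cos(64.10°)cos(2.45°)cos(-145.07°) = -0.3193
σ = 108.623° → d = Rσ = 3433·1.89582 = 6508 nmi

6508 nmi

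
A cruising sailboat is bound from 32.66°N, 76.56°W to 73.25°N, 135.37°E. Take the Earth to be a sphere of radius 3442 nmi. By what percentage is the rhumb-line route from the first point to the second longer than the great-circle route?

Great circle: σ = 1.2547 rad → d_gc = Rσ = 4318.8 nmi
Rhumb: Δφ = +0.7084, Δλ = -2.5843, Δψ = +1.3122, q = Δφ/Δψ = 0.5399 → d_rh = R√(Δφ²+q²Δλ²) = 5386.1 nmi
Excess = (5386.1 − 4318.8) / 4318.8 = 1067.3 / 4318.8 = 24.71% ≈ 24.7%

24.7%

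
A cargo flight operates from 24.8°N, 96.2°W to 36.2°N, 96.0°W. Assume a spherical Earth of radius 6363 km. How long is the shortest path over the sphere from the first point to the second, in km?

1266 km

Haversine: a = sin²(Δφ/2)+cos φ₁ cos φ₂ sin²(Δλ/2) = 0.00987;  σ = 2·atan2(√a,√(1−a))
σ = 11.401° → d = Rσ = 6363·0.19899 = 1266 km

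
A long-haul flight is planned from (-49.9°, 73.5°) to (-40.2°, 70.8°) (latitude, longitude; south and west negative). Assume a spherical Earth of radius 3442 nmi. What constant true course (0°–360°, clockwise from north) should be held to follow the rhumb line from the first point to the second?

348.9°

Δψ = ln[tan(π/4+φ₂/2)/tan(π/4+φ₁/2)] = +0.2405
Δλ = -0.0471 rad (taken the short way round)
course = atan2(Δλ, Δψ) = 348.91°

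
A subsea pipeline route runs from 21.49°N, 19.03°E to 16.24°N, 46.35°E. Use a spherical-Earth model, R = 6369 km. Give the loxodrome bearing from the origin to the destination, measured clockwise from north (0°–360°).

Δψ = ln[tan(π/4+φ₂/2)/tan(π/4+φ₁/2)] = -0.0969
Δλ = +0.4768 rad (taken the short way round)
course = atan2(Δλ, Δψ) = 101.48°

101.5°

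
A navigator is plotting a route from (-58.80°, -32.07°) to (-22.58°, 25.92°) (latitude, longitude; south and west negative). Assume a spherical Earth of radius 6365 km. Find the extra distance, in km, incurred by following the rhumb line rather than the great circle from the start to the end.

Great circle: cos σ = sin φ₁ sin φ₂ + cos φ₁ cos φ₂ cos Δλ,  σ = 0.9496 rad → d_gc = 6044.4 km
Rhumb line: Δψ = +0.8711, q = Δφ/Δψ = 0.7257, d_rh = R√(Δφ²+q²Δλ²) = 6168.2 km
Excess = 6168.2 − 6044.4 = 123.8 ≈ 124 km

124 km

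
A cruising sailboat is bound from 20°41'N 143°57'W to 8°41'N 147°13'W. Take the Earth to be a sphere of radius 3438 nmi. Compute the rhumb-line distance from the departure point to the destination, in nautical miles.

744 nmi

Δψ = ln[tan(π/4+φ₂/2)/tan(π/4+φ₁/2)] = -0.2170;  Δφ = -0.2094 rad,  Δλ = -0.0570 rad
q = Δφ/Δψ = 0.9653
d = R·√(Δφ² + q²Δλ²) = 3438·0.21655 = 744 nmi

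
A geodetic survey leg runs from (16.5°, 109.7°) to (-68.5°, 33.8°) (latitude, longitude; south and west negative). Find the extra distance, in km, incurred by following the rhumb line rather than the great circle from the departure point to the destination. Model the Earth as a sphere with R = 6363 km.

268 km

Great circle: cos σ = sin φ₁ sin φ₂ + cos φ₁ cos φ₂ cos Δλ,  σ = 1.7504 rad → d_gc = 11137.8 km
Rhumb line: Δψ = -1.9535, q = Δφ/Δψ = 0.7594, d_rh = R√(Δφ²+q²Δλ²) = 11405.4 km
Excess = 11405.4 − 11137.8 = 267.6 ≈ 268 km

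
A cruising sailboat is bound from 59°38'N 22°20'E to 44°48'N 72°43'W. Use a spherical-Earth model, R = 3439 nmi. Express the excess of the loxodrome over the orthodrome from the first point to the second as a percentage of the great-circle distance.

Great circle: σ = 0.9565 rad → d_gc = Rσ = 3289.4 nmi
Rhumb: Δφ = -0.2589, Δλ = -1.6589, Δψ = -0.4278, q = Δφ/Δψ = 0.6052 → d_rh = R√(Δφ²+q²Δλ²) = 3565.6 nmi
Excess = (3565.6 − 3289.4) / 3289.4 = 276.2 / 3289.4 = 8.40% ≈ 8.4%

8.4%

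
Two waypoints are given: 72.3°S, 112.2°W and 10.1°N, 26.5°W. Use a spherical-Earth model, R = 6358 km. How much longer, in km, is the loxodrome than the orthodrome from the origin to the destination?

434 km

Great circle: cos σ = sin φ₁ sin φ₂ + cos φ₁ cos φ₂ cos Δλ,  σ = 1.7159 rad → d_gc = 10909.9 km
Rhumb line: Δψ = +2.0370, q = Δφ/Δψ = 0.7060, d_rh = R√(Δφ²+q²Δλ²) = 11344.1 km
Excess = 11344.1 − 10909.9 = 434.2 ≈ 434 km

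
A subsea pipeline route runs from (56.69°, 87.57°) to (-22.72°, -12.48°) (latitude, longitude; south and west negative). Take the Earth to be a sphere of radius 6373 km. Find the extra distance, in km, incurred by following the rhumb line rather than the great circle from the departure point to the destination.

301 km

Great circle: cos σ = sin φ₁ sin φ₂ + cos φ₁ cos φ₂ cos Δλ,  σ = 1.9945 rad → d_gc = 12711.2 km
Rhumb line: Δψ = -1.6141, q = Δφ/Δψ = 0.8586, d_rh = R√(Δφ²+q²Δλ²) = 13012.4 km
Excess = 13012.4 − 12711.2 = 301.2 ≈ 301 km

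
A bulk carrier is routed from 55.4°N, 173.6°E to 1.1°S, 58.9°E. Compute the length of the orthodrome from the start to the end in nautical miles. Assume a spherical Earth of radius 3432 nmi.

6269 nmi

cos σ = sin φ₁ sin φ₂ + cos φ₁ cos φ₂ cos Δλ
      = sin(55.40°)sin(-1.10°) + cos(55.40°)cos(-1.10°)cos(-114.70°) = -0.2530
σ = 104.658° → d = Rσ = 3432·1.82662 = 6269 nmi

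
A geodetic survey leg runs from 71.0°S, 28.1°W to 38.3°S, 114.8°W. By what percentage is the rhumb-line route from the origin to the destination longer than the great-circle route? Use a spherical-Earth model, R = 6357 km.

Great circle: σ = 0.9264 rad → d_gc = Rσ = 5889.1 km
Rhumb: Δφ = +0.5707, Δλ = -1.5132, Δψ = +1.0631, q = Δφ/Δψ = 0.5369 → d_rh = R√(Δφ²+q²Δλ²) = 6311.4 km
Excess = (6311.4 − 5889.1) / 5889.1 = 422.3 / 5889.1 = 7.17% ≈ 7.2%

7.2%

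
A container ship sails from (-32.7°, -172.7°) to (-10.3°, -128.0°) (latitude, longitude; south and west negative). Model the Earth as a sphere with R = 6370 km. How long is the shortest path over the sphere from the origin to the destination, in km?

5198 km

Haversine: a = sin²(Δφ/2)+cos φ₁ cos φ₂ sin²(Δλ/2) = 0.15745;  σ = 2·atan2(√a,√(1−a))
σ = 46.756° → d = Rσ = 6370·0.81605 = 5198 km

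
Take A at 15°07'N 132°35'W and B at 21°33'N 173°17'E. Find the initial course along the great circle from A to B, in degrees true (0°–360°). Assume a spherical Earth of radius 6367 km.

285.7°

N = sin Δλ·cos φ₂ = -0.7537;  D = cos φ₁ sin φ₂ − sin φ₁ cos φ₂ cos Δλ = +0.2125
initial course = atan2(N, D) = 285.74°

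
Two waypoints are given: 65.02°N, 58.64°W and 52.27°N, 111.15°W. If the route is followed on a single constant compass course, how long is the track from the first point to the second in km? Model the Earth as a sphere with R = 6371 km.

Δψ = ln[tan(π/4+φ₂/2)/tan(π/4+φ₁/2)] = -0.4334;  Δφ = -0.2225 rad,  Δλ = -0.9165 rad
q = Δφ/Δψ = 0.5134
d = R·√(Δφ² + q²Δλ²) = 6371·0.52049 = 3316 km

3316 km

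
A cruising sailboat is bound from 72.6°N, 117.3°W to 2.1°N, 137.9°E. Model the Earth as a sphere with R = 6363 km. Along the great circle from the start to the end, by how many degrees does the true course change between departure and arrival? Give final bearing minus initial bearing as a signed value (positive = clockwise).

At departure: θ₁ = atan2(sin Δλ cos φ₂, cos φ₁ sin φ₂ − sin φ₁ cos φ₂ cos Δλ) = 284.76°
At arrival: θ₂ = atan2(sin Δλ cos φ₁, −cos φ₂ sin φ₁ + sin φ₂ cos φ₁ cos Δλ) = 196.82°
Δθ = θ₂ − θ₁ = -87.9°

-87.9°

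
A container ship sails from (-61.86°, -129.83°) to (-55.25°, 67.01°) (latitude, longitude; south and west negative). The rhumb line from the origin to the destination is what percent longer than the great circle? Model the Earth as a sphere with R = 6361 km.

36.9%

Great circle: σ = 1.0846 rad → d_gc = Rσ = 6899.4 km
Rhumb: Δφ = +0.1154, Δλ = -2.8477, Δψ = +0.2219, q = Δφ/Δψ = 0.5198 → d_rh = R√(Δφ²+q²Δλ²) = 9444.9 km
Excess = (9444.9 − 6899.4) / 6899.4 = 2545.5 / 6899.4 = 36.89% ≈ 36.9%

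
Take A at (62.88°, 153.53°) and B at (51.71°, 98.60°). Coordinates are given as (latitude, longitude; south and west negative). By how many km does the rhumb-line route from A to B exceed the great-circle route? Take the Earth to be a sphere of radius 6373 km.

97 km

Great circle: cos σ = sin φ₁ sin φ₂ + cos φ₁ cos φ₂ cos Δλ,  σ = 0.5338 rad → d_gc = 3401.8 km
Rhumb line: Δψ = -0.3642, q = Δφ/Δψ = 0.5353, d_rh = R√(Δφ²+q²Δλ²) = 3498.5 km
Excess = 3498.5 − 3401.8 = 96.7 ≈ 97 km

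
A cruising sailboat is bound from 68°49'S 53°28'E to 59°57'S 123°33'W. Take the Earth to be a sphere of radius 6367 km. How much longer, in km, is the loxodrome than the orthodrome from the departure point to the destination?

Great circle: cos σ = sin φ₁ sin φ₂ + cos φ₁ cos φ₂ cos Δλ,  σ = 0.8939 rad → d_gc = 5691.3 km
Rhumb line: Δψ = +0.3615, q = Δφ/Δψ = 0.4281, d_rh = R√(Δφ²+q²Δλ²) = 8479.2 km
Excess = 8479.2 − 5691.3 = 2787.9 ≈ 2788 km

2788 km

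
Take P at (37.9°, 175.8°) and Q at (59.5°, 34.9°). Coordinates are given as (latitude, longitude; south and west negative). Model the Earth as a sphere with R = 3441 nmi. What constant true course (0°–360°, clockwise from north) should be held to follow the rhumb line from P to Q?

Meridional parts: M(φ₁)=+0.7158, M(φ₂)=+1.2996 → ΔM = +0.5839;  Δλ = -2.4592 rad
tan C = Δλ / ΔM = -4.2119 → C = 283.36°

283.4°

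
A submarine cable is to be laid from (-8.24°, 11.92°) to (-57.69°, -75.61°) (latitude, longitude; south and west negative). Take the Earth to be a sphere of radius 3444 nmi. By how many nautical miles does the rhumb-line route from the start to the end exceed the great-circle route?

Great circle: cos σ = sin φ₁ sin φ₂ + cos φ₁ cos φ₂ cos Δλ,  σ = 1.4264 rad → d_gc = 4912.4 nmi
Rhumb line: Δψ = -1.0947, q = Δφ/Δψ = 0.7884, d_rh = R√(Δφ²+q²Δλ²) = 5103.2 nmi
Excess = 5103.2 − 4912.4 = 190.8 ≈ 191 nmi

191 nmi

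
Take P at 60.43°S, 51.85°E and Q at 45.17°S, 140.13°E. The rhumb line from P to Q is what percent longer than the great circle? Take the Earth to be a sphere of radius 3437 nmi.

7.2%

Great circle: σ = 0.8927 rad → d_gc = Rσ = 3068.4 nmi
Rhumb: Δφ = +0.2663, Δλ = +1.5408, Δψ = +0.4465, q = Δφ/Δψ = 0.5965 → d_rh = R√(Δφ²+q²Δλ²) = 3288.9 nmi
Excess = (3288.9 − 3068.4) / 3068.4 = 220.5 / 3068.4 = 7.19% ≈ 7.2%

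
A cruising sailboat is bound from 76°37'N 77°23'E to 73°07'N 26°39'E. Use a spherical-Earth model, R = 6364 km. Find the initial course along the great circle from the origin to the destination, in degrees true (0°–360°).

280.7°

N = sin Δλ·cos φ₂ = -0.2248;  D = cos φ₁ sin φ₂ − sin φ₁ cos φ₂ cos Δλ = +0.0427
initial course = atan2(N, D) = 280.74°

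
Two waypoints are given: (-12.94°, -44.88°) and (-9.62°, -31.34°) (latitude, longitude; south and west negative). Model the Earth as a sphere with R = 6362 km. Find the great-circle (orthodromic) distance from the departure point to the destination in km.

1519 km

cos σ = sin φ₁ sin φ₂ + cos φ₁ cos φ₂ cos Δλ
      = sin(-12.94°)sin(-9.62°) + cos(-12.94°)cos(-9.62°)cos(13.54°) = 0.9716
σ = 13.684° → d = Rσ = 6362·0.23883 = 1519 km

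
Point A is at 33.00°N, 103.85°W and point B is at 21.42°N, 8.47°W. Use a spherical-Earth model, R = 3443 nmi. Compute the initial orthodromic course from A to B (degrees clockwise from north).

69.1°

N = sin Δλ·cos φ₂ = +0.9268;  D = cos φ₁ sin φ₂ − sin φ₁ cos φ₂ cos Δλ = +0.3538
initial course = atan2(N, D) = 69.11°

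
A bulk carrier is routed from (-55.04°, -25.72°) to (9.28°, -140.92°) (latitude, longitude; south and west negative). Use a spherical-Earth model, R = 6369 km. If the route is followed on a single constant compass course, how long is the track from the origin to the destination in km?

13041 km

Rhumb course C = atan2(Δλ, Δψ) with Δψ = ln[tan(π/4+φ₂/2)/tan(π/4+φ₁/2)] = +1.3181, Δλ = -2.0106 → C = 303.25°
d = R·|Δφ| / |cos C| = 6369·1.12260 / 0.54827 = 13041 km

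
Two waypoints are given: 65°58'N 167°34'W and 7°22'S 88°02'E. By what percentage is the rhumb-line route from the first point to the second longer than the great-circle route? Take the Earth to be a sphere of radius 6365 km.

Great circle: σ = 1.7901 rad → d_gc = Rσ = 11394.0 km
Rhumb: Δφ = -1.2799, Δλ = -1.8221, Δψ = -1.6760, q = Δφ/Δψ = 0.7636 → d_rh = R√(Δφ²+q²Δλ²) = 12033.6 km
Excess = (12033.6 − 11394.0) / 11394.0 = 639.6 / 11394.0 = 5.61% ≈ 5.6%

5.6%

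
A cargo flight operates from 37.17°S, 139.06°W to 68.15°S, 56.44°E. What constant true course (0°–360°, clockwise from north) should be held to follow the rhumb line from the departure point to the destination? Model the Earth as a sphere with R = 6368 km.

Meridional parts: M(φ₁)=-0.6997, M(φ₂)=-1.6450 → ΔM = -0.9452;  Δλ = -2.8711 rad
tan C = Δλ / ΔM = +3.0374 → C = 251.78°

251.8°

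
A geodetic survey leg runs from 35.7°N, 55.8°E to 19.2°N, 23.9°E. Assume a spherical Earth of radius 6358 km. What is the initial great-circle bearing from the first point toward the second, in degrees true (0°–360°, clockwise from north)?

N = sin Δλ·cos φ₂ = -0.4990;  D = cos φ₁ sin φ₂ − sin φ₁ cos φ₂ cos Δλ = -0.2008
initial course = atan2(N, D) = 248.08°

248.1°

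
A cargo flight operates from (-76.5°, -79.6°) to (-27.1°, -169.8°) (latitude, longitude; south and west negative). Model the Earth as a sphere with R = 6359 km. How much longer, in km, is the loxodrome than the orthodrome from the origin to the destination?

519 km

Great circle: cos σ = sin φ₁ sin φ₂ + cos φ₁ cos φ₂ cos Δλ,  σ = 1.1127 rad → d_gc = 7075.7 km
Rhumb line: Δψ = +1.6424, q = Δφ/Δψ = 0.5250, d_rh = R√(Δφ²+q²Δλ²) = 7594.7 km
Excess = 7594.7 − 7075.7 = 519.0 ≈ 519 km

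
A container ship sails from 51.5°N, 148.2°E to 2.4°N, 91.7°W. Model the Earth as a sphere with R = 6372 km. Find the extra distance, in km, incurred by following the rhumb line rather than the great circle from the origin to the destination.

Great circle: cos σ = sin φ₁ sin φ₂ + cos φ₁ cos φ₂ cos Δλ,  σ = 1.8537 rad → d_gc = 11811.8 km
Rhumb line: Δψ = -1.0102, q = Δφ/Δψ = 0.8483, d_rh = R√(Δφ²+q²Δλ²) = 12578.0 km
Excess = 12578.0 − 11811.8 = 766.2 ≈ 766 km

766 km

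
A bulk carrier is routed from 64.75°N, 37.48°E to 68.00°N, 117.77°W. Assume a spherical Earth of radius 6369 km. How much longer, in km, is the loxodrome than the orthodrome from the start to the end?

1791 km

Great circle: cos σ = sin φ₁ sin φ₂ + cos φ₁ cos φ₂ cos Δλ,  σ = 0.8045 rad → d_gc = 5123.8 km
Rhumb line: Δψ = +0.1418, q = Δφ/Δψ = 0.4001, d_rh = R√(Δφ²+q²Δλ²) = 6914.8 km
Excess = 6914.8 − 5123.8 = 1791.0 ≈ 1791 km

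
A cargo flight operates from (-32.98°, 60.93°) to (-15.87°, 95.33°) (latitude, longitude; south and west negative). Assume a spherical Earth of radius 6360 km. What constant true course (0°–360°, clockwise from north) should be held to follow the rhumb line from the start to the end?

61.2°

Δψ = ln[tan(π/4+φ₂/2)/tan(π/4+φ₁/2)] = +0.3297
Δλ = +0.6004 rad (taken the short way round)
course = atan2(Δλ, Δψ) = 61.23°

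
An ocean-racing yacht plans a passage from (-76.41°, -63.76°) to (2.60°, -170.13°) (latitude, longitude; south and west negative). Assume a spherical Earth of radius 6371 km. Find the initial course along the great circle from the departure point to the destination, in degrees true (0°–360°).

N = sin Δλ·cos φ₂ = -0.9585;  D = cos φ₁ sin φ₂ − sin φ₁ cos φ₂ cos Δλ = -0.2630
initial course = atan2(N, D) = 254.66°

254.7°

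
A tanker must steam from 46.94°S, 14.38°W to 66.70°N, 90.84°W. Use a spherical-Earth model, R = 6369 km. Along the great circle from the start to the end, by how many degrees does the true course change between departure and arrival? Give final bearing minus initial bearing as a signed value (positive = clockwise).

-27.7°

Initial bearing θ₁ = atan2(sin Δλ cos φ₂, cos φ₁ sin φ₂ − sin φ₁ cos φ₂ cos Δλ) = 331.03°
Final bearing θ₂ = (initial bearing from the destination back to the start) + 180° = 303.29°
Δθ = θ₂ − θ₁ = -27.7°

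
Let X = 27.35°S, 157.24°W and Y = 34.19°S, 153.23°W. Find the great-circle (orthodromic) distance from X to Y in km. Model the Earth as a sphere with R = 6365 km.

851 km

Haversine: a = sin²(Δφ/2)+cos φ₁ cos φ₂ sin²(Δλ/2) = 0.00446;  σ = 2·atan2(√a,√(1−a))
σ = 7.657° → d = Rσ = 6365·0.13364 = 851 km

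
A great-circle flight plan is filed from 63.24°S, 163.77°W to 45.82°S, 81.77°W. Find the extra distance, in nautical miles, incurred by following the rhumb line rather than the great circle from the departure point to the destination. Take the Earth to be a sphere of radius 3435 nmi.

Great circle: cos σ = sin φ₁ sin φ₂ + cos φ₁ cos φ₂ cos Δλ,  σ = 0.8175 rad → d_gc = 2808.2 nmi
Rhumb line: Δψ = +0.5343, q = Δφ/Δψ = 0.5690, d_rh = R√(Δφ²+q²Δλ²) = 2986.0 nmi
Excess = 2986.0 − 2808.2 = 177.8 ≈ 178 nmi

178 nmi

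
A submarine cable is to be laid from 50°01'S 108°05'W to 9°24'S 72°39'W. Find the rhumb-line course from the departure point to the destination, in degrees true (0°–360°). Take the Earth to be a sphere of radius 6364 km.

36.2°

Meridional parts: M(φ₁)=-1.0111, M(φ₂)=-0.1648 → ΔM = +0.8463;  Δλ = +0.6184 rad
tan C = Δλ / ΔM = +0.7307 → C = 36.16°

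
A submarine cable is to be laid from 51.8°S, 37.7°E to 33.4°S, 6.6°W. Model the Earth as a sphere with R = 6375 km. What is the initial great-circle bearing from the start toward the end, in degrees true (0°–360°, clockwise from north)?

N = sin Δλ·cos φ₂ = -0.5831;  D = cos φ₁ sin φ₂ − sin φ₁ cos φ₂ cos Δλ = +0.1291
initial course = atan2(N, D) = 282.49°

282.5°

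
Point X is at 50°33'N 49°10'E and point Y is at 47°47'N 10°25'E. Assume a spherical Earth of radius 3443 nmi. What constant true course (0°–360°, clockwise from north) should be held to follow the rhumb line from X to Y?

263.8°

Δψ = ln[tan(π/4+φ₂/2)/tan(π/4+φ₁/2)] = -0.0739
Δλ = -0.6763 rad (taken the short way round)
course = atan2(Δλ, Δψ) = 263.77°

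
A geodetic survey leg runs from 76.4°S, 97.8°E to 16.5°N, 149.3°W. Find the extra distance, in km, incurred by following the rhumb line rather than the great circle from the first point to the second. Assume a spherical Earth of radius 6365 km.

944 km

Great circle: cos σ = sin φ₁ sin φ₂ + cos φ₁ cos φ₂ cos Δλ,  σ = 1.9431 rad → d_gc = 12368.0 km
Rhumb line: Δψ = +2.4186, q = Δφ/Δψ = 0.6704, d_rh = R√(Δφ²+q²Δλ²) = 13311.7 km
Excess = 13311.7 − 12368.0 = 943.7 ≈ 944 km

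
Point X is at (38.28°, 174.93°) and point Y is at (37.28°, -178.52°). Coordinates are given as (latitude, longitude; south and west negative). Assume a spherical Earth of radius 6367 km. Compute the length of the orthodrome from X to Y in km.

cos σ = sin φ₁ sin φ₂ + cos φ₁ cos φ₂ cos Δλ
      = sin(38.28°)sin(37.28°) + cos(38.28°)cos(37.28°)cos(6.55°) = 0.9958
σ = 5.271° → d = Rσ = 6367·0.09200 = 586 km

586 km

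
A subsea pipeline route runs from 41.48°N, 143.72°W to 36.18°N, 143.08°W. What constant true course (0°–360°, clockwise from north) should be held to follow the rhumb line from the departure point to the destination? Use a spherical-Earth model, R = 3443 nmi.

174.6°

Meridional parts: M(φ₁)=+0.7970, M(φ₂)=+0.6782 → ΔM = -0.1188;  Δλ = +0.0112 rad
tan C = Δλ / ΔM = -0.0940 → C = 174.63°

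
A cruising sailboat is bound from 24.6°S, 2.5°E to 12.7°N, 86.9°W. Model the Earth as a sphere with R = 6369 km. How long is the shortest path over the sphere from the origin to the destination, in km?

10529 km

Haversine: a = sin²(Δφ/2)+cos φ₁ cos φ₂ sin²(Δλ/2) = 0.54111;  σ = 2·atan2(√a,√(1−a))
σ = 94.717° → d = Rσ = 6369·1.65312 = 10529 km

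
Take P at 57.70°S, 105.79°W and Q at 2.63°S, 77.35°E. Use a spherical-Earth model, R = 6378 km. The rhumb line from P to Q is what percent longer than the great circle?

27.7%

Great circle: σ = 2.0877 rad → d_gc = Rσ = 13315.4 km
Rhumb: Δφ = +0.9612, Δλ = -3.0868, Δψ = +1.1934, q = Δφ/Δψ = 0.8054 → d_rh = R√(Δφ²+q²Δλ²) = 16999.9 km
Excess = (16999.9 − 13315.4) / 13315.4 = 3684.5 / 13315.4 = 27.67% ≈ 27.7%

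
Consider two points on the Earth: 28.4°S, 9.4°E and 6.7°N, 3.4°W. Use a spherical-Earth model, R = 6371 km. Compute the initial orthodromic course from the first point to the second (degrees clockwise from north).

338.7°

N = sin Δλ·cos φ₂ = -0.2200;  D = cos φ₁ sin φ₂ − sin φ₁ cos φ₂ cos Δλ = +0.5633
initial course = atan2(N, D) = 338.66°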